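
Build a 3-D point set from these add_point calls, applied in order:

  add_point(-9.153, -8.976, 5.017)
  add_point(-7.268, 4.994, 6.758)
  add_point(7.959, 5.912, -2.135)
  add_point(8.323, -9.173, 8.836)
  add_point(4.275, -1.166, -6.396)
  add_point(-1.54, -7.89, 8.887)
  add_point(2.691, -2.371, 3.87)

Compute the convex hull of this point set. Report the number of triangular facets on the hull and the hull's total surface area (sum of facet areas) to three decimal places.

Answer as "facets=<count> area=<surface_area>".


6 of the 7 inputs are extreme points: [0, 1, 2, 3, 4, 5].

Per-facet area ½‖(b−a)×(c−a)‖:
  f1: (p4, p3, p0) → 144.0370
  f2: (p4, p2, p3) → 79.1139
  f3: (p1, p2, p3) → 155.9733
  f4: (p1, p4, p0) → 124.3384
  f5: (p1, p4, p2) → 78.9025
  f6: (p5, p3, p0) → 21.9671
  f7: (p5, p1, p0) → 58.3896
  f8: (p5, p1, p3) → 60.8257
Σ area = 723.547

Check V−E+F: 6 − 12 + 8 = 2.

facets=8 area=723.547


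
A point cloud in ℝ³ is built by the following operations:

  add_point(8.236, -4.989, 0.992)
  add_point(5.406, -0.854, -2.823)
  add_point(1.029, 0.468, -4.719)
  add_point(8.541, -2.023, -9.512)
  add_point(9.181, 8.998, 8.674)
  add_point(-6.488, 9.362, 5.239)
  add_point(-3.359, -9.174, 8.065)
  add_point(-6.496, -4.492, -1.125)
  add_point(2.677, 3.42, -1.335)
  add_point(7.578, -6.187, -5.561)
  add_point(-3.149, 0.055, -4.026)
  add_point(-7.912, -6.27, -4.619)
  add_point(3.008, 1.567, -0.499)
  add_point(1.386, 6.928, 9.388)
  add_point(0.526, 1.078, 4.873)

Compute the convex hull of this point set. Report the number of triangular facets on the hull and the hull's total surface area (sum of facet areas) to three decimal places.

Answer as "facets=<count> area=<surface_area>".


facets=14 area=1022.477

Hull vertices (9/15): indices [0, 3, 4, 5, 6, 9, 10, 11, 13].

Area of each hull facet:
  f1: (p6, p5, p11) → 120.2872
  f2: (p3, p5, p4) → 167.2064
  f3: (p13, p5, p4) → 26.1356
  f4: (p13, p6, p4) → 58.6839
  f5: (p13, p6, p5) → 77.6639
  f6: (p10, p5, p11) → 48.0293
  f7: (p10, p3, p11) → 48.0669
  f8: (p10, p3, p5) → 69.7950
  f9: (p9, p6, p11) → 102.9158
  f10: (p9, p3, p11) → 44.1539
  f11: (p0, p3, p4) → 85.0767
  f12: (p0, p9, p3) → 16.6372
  f13: (p0, p6, p4) → 113.3425
  f14: (p0, p9, p6) → 44.4827
Σ area = 1022.477

Euler: V−E+F = 9−21+14 = 2.


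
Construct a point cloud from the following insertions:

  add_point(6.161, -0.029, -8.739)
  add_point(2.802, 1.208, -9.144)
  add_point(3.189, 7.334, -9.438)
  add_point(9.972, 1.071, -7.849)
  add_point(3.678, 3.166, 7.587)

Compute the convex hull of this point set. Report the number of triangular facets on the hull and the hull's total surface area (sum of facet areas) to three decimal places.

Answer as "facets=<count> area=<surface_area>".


facets=6 area=219.585

Hull vertices (5/5): indices [0, 1, 2, 3, 4].

Per-facet area ½‖(b−a)×(c−a)‖:
  f1: (p4, p2, p1) → 51.6961
  f2: (p4, p2, p3) → 77.1254
  f3: (p0, p2, p1) → 10.5965
  f4: (p0, p2, p3) → 16.0869
  f5: (p0, p4, p1) → 30.1625
  f6: (p0, p4, p3) → 33.9179
Σ area = 219.585

Euler: V−E+F = 5−9+6 = 2.


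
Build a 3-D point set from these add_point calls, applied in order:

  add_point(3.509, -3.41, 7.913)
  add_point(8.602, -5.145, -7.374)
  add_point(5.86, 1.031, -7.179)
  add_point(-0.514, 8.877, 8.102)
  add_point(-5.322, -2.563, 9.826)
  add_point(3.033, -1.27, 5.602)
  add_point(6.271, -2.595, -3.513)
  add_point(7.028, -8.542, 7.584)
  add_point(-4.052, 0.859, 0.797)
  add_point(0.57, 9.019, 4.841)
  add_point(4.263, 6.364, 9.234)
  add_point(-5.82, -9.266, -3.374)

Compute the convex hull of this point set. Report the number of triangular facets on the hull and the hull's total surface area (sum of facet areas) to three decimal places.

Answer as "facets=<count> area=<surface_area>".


Points on the hull: [1, 2, 3, 4, 7, 8, 9, 10, 11] (9 of 12).

Area of each hull facet:
  f1: (p7, p1, p11) → 109.5172
  f2: (p7, p4, p11) → 97.9516
  f3: (p2, p1, p11) → 51.9406
  f4: (p8, p2, p11) → 70.2196
  f5: (p8, p2, p9) → 64.5408
  f6: (p8, p3, p9) → 17.2088
  f7: (p8, p4, p11) → 54.0118
  f8: (p8, p3, p4) → 52.8871
  f9: (p10, p7, p4) → 84.8988
  f10: (p10, p3, p4) → 34.3309
  f11: (p10, p3, p9) → 9.4674
  f12: (p10, p7, p1) → 117.0744
  f13: (p10, p2, p1) → 54.9672
  f14: (p10, p2, p9) → 48.2237
Σ area = 867.240

Euler characteristic 9−21+14 = 2 ✓

facets=14 area=867.240


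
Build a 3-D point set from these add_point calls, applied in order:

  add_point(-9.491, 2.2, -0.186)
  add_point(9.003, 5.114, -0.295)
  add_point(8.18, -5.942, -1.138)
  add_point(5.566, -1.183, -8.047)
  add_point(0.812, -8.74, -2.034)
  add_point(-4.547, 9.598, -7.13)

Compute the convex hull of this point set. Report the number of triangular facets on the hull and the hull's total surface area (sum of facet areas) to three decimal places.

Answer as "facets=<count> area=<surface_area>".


Hull vertices (6/6): indices [0, 1, 2, 3, 4, 5].

Area of each hull facet:
  f1: (p5, p1, p0) → 89.0453
  f2: (p5, p4, p0) → 85.0151
  f3: (p3, p5, p1) → 75.5820
  f4: (p3, p5, p4) → 78.4807
  f5: (p2, p1, p0) → 101.3560
  f6: (p2, p4, p0) → 55.9446
  f7: (p2, p3, p1) → 43.4537
  f8: (p2, p3, p4) → 34.3186
Σ area = 563.196

Euler: V−E+F = 6−12+8 = 2.

facets=8 area=563.196


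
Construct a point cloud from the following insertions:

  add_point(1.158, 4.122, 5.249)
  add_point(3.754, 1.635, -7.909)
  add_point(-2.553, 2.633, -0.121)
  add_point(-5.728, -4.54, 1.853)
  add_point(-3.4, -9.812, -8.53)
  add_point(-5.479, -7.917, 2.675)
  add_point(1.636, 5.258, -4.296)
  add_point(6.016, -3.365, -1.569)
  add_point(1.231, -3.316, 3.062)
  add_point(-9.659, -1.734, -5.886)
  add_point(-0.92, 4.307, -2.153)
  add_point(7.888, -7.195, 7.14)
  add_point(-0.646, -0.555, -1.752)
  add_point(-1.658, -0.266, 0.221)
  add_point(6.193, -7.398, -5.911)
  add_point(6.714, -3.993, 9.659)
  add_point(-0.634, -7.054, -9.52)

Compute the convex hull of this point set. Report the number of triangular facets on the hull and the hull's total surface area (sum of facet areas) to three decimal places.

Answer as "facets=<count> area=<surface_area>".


facets=24 area=798.371

14 of the 17 inputs are extreme points: [0, 1, 2, 3, 4, 5, 6, 7, 9, 10, 11, 14, 15, 16].

Area of each hull facet:
  f1: (p4, p16, p9) → 21.2347
  f2: (p1, p6, p9) → 36.8707
  f3: (p1, p16, p9) → 54.3465
  f4: (p5, p4, p9) → 53.6491
  f5: (p5, p4, p11) → 80.6538
  f6: (p10, p6, p9) → 16.7489
  f7: (p10, p0, p6) → 12.2107
  f8: (p15, p0, p6) → 45.8066
  f9: (p15, p1, p6) → 48.3459
  f10: (p15, p5, p11) → 29.8964
  f11: (p15, p5, p0) → 71.1989
  f12: (p14, p1, p16) → 34.4312
  f13: (p14, p4, p11) → 62.3432
  f14: (p14, p4, p16) → 13.8198
  f15: (p3, p0, p9) → 50.7593
  f16: (p3, p5, p9) → 13.4874
  f17: (p3, p5, p0) → 15.9250
  f18: (p2, p0, p9) → 11.5514
  f19: (p2, p10, p9) → 15.2876
  f20: (p2, p10, p0) → 10.3038
  f21: (p7, p14, p11) → 26.5477
  f22: (p7, p14, p1) → 24.6117
  f23: (p7, p15, p11) → 20.2129
  f24: (p7, p15, p1) → 28.1275
Σ area = 798.371

Euler characteristic 14−36+24 = 2 ✓


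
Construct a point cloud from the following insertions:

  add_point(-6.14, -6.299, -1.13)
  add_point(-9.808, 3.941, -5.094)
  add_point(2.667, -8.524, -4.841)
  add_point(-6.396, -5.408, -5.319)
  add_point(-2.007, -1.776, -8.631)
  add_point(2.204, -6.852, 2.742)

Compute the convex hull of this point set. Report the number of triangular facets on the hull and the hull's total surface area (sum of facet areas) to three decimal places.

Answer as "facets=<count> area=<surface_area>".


Extreme-point indices: [0, 1, 2, 3, 4, 5] — 6 of 6 on the boundary.

Triangle areas on the boundary:
  f1: (p5, p4, p1) → 66.8237
  f2: (p5, p4, p2) → 34.3246
  f3: (p3, p4, p1) → 31.5065
  f4: (p3, p4, p2) → 28.6179
  f5: (p0, p5, p2) → 33.6706
  f6: (p0, p3, p2) → 20.2760
  f7: (p0, p5, p1) → 46.6829
  f8: (p0, p3, p1) → 20.9513
Σ area = 282.854

Euler: V−E+F = 6−12+8 = 2.

facets=8 area=282.854


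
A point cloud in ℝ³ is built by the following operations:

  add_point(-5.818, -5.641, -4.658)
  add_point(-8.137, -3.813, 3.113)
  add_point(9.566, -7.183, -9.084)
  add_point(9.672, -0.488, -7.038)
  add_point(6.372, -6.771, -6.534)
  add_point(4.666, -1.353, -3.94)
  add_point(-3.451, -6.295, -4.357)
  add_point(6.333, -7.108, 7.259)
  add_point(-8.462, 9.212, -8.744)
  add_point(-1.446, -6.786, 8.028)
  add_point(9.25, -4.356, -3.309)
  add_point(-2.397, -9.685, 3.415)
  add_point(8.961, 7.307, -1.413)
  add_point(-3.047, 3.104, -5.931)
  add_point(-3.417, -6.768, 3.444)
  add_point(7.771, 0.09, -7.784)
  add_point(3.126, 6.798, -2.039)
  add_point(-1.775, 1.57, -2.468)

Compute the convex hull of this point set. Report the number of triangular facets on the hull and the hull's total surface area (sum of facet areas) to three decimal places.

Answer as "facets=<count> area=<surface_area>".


facets=22 area=1024.390

Points on the hull: [0, 1, 2, 3, 6, 7, 8, 9, 10, 11, 12, 15, 16] (13 of 18).

Facet areas (half cross-product norm):
  f1: (p1, p9, p11) → 22.1464
  f2: (p16, p12, p8) → 18.9689
  f3: (p16, p12, p9) → 49.7487
  f4: (p16, p1, p8) → 105.2093
  f5: (p16, p1, p9) → 71.3144
  f6: (p15, p2, p8) → 52.9542
  f7: (p15, p2, p3) → 7.3522
  f8: (p15, p12, p8) → 88.1445
  f9: (p15, p12, p3) → 10.1948
  f10: (p0, p2, p8) → 123.6064
  f11: (p0, p1, p8) → 64.9626
  f12: (p0, p1, p11) → 32.3855
  f13: (p10, p12, p3) → 25.5917
  f14: (p10, p2, p3) → 16.4961
  f15: (p6, p2, p11) → 58.4359
  f16: (p6, p0, p11) → 9.9644
  f17: (p6, p0, p2) → 8.3756
  f18: (p7, p10, p2) → 24.2913
  f19: (p7, p9, p11) → 21.5855
  f20: (p7, p2, p11) → 80.4471
  f21: (p7, p12, p9) → 65.6494
  f22: (p7, p10, p12) → 66.5647
Σ area = 1024.390

Check V−E+F: 13 − 33 + 22 = 2.


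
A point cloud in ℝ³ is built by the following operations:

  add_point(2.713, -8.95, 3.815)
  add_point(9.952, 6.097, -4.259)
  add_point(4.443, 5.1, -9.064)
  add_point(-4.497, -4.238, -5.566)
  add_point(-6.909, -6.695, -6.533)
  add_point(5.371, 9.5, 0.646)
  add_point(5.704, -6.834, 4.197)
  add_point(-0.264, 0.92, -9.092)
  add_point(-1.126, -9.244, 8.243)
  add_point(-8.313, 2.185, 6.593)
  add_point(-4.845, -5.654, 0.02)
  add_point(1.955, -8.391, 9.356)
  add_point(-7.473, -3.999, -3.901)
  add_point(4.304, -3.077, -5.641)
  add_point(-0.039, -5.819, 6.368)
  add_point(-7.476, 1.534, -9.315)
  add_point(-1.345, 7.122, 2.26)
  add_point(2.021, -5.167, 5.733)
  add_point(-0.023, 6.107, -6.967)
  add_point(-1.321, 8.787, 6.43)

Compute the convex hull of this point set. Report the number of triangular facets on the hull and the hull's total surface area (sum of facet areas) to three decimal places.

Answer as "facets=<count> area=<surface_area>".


Points on the hull: [0, 1, 2, 4, 5, 6, 7, 8, 9, 11, 12, 13, 15, 18, 19] (15 of 20).

Triangle areas on the boundary:
  f1: (p19, p15, p9) → 76.6413
  f2: (p4, p8, p9) → 98.4125
  f3: (p7, p4, p15) → 31.1386
  f4: (p7, p4, p13) → 36.1232
  f5: (p11, p8, p9) → 21.8939
  f6: (p11, p19, p9) → 72.1159
  f7: (p18, p19, p15) → 59.7510
  f8: (p12, p15, p9) → 45.8874
  f9: (p12, p4, p9) → 6.3170
  f10: (p12, p4, p15) → 14.7420
  f11: (p0, p4, p8) → 41.7095
  f12: (p0, p4, p13) → 64.6402
  f13: (p0, p11, p8) → 9.2658
  f14: (p5, p11, p1) → 75.9527
  f15: (p5, p11, p19) → 78.5865
  f16: (p5, p18, p19) → 43.9636
  f17: (p2, p13, p1) → 32.4868
  f18: (p2, p7, p13) → 21.8408
  f19: (p2, p5, p1) → 27.7452
  f20: (p2, p5, p18) → 24.8853
  f21: (p2, p7, p15) → 16.5304
  f22: (p2, p18, p15) → 19.4563
  f23: (p6, p11, p1) → 34.3346
  f24: (p6, p0, p11) → 10.3391
  f25: (p6, p13, p1) → 57.3290
  f26: (p6, p0, p13) → 19.5670
Σ area = 1041.655

Euler: V−E+F = 15−39+26 = 2.

facets=26 area=1041.655


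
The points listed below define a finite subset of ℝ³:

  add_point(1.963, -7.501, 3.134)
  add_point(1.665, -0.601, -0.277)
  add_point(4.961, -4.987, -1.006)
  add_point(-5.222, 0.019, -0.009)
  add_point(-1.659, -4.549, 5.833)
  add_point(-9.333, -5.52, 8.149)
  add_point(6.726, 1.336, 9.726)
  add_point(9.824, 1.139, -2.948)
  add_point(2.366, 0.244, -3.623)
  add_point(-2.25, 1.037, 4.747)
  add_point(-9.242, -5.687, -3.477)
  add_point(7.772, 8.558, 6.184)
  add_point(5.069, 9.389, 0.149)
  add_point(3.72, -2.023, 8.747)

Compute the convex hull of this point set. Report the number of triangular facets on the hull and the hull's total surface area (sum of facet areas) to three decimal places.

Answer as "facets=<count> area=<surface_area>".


Extreme-point indices: [0, 2, 3, 5, 6, 7, 8, 10, 11, 12, 13] — 11 of 14 on the boundary.

Area of each hull facet:
  f1: (p0, p10, p5) → 66.3752
  f2: (p11, p12, p5) → 73.2399
  f3: (p11, p6, p5) → 64.2987
  f4: (p11, p12, p7) → 33.3635
  f5: (p11, p6, p7) → 47.4903
  f6: (p3, p12, p5) → 58.0453
  f7: (p3, p10, p5) → 40.4337
  f8: (p3, p10, p12) → 25.8369
  f9: (p8, p12, p7) → 35.4522
  f10: (p8, p10, p7) → 17.6222
  f11: (p8, p10, p12) → 51.5659
  f12: (p13, p6, p5) → 17.5619
  f13: (p13, p0, p5) → 49.3824
  f14: (p13, p0, p6) → 11.4371
  f15: (p2, p10, p7) → 46.9834
  f16: (p2, p0, p10) → 37.4033
  f17: (p2, p6, p7) → 48.9347
  f18: (p2, p0, p6) → 33.8944
Σ area = 759.321

Check V−E+F: 11 − 27 + 18 = 2.

facets=18 area=759.321


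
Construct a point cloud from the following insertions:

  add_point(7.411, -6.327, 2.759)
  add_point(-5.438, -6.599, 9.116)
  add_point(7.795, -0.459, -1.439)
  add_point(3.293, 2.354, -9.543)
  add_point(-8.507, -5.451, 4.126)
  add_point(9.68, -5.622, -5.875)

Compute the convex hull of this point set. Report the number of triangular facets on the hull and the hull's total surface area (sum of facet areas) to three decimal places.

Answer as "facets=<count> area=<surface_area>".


facets=8 area=462.614

Extreme-point indices: [0, 1, 2, 3, 4, 5] — 6 of 6 on the boundary.

Triangle areas on the boundary:
  f1: (p3, p5, p4) → 105.1698
  f2: (p1, p5, p4) → 61.8781
  f3: (p1, p3, p4) → 55.0322
  f4: (p2, p3, p5) → 33.5963
  f5: (p2, p1, p3) → 84.4995
  f6: (p0, p1, p5) → 48.4531
  f7: (p0, p2, p5) → 24.9221
  f8: (p0, p2, p1) → 49.0634
Σ area = 462.614

Euler: V−E+F = 6−12+8 = 2.


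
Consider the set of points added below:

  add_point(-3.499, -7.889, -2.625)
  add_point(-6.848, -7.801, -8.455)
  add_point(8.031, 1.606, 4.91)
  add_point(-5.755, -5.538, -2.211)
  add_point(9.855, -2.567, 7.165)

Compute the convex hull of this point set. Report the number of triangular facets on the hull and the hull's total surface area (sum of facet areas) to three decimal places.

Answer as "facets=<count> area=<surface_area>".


5 of the 5 inputs are extreme points: [0, 1, 2, 3, 4].

Triangle areas on the boundary:
  f1: (p2, p4, p1) → 55.4328
  f2: (p0, p4, p1) → 29.1928
  f3: (p3, p2, p1) → 43.2701
  f4: (p3, p0, p1) → 10.7139
  f5: (p3, p2, p4) → 43.0297
  f6: (p3, p0, p4) → 27.7465
Σ area = 209.386

Euler: V−E+F = 5−9+6 = 2.

facets=6 area=209.386


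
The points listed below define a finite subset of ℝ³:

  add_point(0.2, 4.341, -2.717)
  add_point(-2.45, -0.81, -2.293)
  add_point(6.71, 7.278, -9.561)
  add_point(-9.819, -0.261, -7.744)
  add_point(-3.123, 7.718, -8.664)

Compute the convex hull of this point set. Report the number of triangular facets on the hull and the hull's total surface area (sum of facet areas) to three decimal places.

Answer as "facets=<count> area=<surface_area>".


5 of the 5 inputs are extreme points: [0, 1, 2, 3, 4].

Per-facet area ½‖(b−a)×(c−a)‖:
  f1: (p4, p2, p3) → 40.9054
  f2: (p1, p2, p3) → 64.2159
  f3: (p0, p4, p3) → 39.4284
  f4: (p0, p1, p3) → 25.6778
  f5: (p0, p4, p2) → 34.7008
  f6: (p0, p1, p2) → 22.6718
Σ area = 227.600

Euler: V−E+F = 5−9+6 = 2.

facets=6 area=227.600


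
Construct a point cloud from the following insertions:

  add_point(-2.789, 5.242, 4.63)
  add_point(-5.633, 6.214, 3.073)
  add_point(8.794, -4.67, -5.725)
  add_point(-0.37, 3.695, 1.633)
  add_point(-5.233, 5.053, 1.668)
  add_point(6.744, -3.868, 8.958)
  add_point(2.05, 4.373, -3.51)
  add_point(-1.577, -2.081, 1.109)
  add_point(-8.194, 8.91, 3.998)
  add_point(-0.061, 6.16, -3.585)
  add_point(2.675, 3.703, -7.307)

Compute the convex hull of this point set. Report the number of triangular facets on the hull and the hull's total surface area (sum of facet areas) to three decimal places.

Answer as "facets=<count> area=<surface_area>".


Points on the hull: [0, 2, 4, 5, 6, 7, 8, 9, 10] (9 of 11).

Triangle areas on the boundary:
  f1: (p7, p10, p2) → 55.2042
  f2: (p7, p5, p8) → 71.5423
  f3: (p7, p5, p2) → 71.0377
  f4: (p9, p10, p8) → 8.8941
  f5: (p4, p10, p8) → 20.9720
  f6: (p4, p7, p8) → 8.7420
  f7: (p4, p7, p10) → 43.1850
  f8: (p0, p5, p8) → 12.3260
  f9: (p0, p9, p8) → 28.3946
  f10: (p0, p9, p5) → 59.7344
  f11: (p6, p9, p10) → 5.2871
  f12: (p6, p9, p5) → 17.4981
  f13: (p6, p10, p2) → 20.4162
  f14: (p6, p5, p2) → 81.0257
Σ area = 504.259

Euler: V−E+F = 9−21+14 = 2.

facets=14 area=504.259


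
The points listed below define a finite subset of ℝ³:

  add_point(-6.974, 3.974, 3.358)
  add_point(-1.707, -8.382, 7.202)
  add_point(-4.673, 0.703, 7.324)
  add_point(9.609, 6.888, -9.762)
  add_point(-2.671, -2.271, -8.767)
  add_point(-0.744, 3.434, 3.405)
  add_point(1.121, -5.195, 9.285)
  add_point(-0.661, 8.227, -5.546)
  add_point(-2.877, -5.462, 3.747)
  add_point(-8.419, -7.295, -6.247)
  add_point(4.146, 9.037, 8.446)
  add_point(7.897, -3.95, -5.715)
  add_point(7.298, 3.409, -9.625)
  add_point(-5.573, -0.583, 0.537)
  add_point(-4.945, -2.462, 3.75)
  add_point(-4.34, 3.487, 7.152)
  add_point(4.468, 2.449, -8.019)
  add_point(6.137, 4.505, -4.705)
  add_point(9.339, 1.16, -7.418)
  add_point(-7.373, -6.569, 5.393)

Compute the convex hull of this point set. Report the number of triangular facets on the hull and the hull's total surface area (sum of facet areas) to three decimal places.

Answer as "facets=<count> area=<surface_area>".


facets=24 area=1079.620

Extreme-point indices: [0, 1, 2, 3, 4, 6, 7, 9, 10, 11, 12, 15, 18, 19] — 14 of 20 on the boundary.

Area of each hull facet:
  f1: (p11, p6, p10) → 117.5711
  f2: (p7, p10, p3) → 82.6690
  f3: (p1, p11, p9) → 112.1250
  f4: (p1, p11, p6) → 38.9320
  f5: (p18, p10, p3) → 57.0783
  f6: (p18, p11, p10) → 51.3793
  f7: (p18, p12, p3) → 7.6568
  f8: (p18, p12, p11) → 8.4667
  f9: (p4, p7, p9) → 34.9943
  f10: (p4, p7, p3) → 62.3177
  f11: (p4, p12, p3) → 10.8386
  f12: (p4, p11, p9) → 38.7669
  f13: (p4, p12, p11) → 43.8892
  f14: (p0, p7, p10) → 73.9636
  f15: (p0, p7, p9) → 85.9672
  f16: (p19, p2, p6) → 31.8725
  f17: (p19, p1, p6) → 12.9739
  f18: (p19, p1, p9) → 34.0673
  f19: (p19, p0, p9) → 62.4226
  f20: (p15, p0, p10) → 20.3141
  f21: (p15, p6, p10) → 53.5415
  f22: (p15, p2, p6) → 9.3527
  f23: (p15, p19, p2) → 4.2161
  f24: (p15, p19, p0) → 24.2434
Σ area = 1079.620

Euler: V−E+F = 14−36+24 = 2.


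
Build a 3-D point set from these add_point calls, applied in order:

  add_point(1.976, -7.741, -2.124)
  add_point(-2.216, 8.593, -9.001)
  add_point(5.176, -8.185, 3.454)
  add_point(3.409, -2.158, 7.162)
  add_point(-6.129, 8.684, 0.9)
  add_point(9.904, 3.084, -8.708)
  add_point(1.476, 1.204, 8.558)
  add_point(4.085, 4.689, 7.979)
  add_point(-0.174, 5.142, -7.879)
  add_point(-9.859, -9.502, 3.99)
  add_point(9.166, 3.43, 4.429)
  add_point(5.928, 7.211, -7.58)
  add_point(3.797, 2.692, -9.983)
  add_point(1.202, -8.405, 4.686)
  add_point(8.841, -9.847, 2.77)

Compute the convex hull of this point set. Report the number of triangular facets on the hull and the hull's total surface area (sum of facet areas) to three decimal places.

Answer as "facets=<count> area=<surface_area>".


facets=22 area=1087.179

Extreme-point indices: [0, 1, 3, 4, 5, 6, 7, 9, 10, 11, 12, 13, 14] — 13 of 15 on the boundary.

Per-facet area ½‖(b−a)×(c−a)‖:
  f1: (p6, p4, p9) → 104.6742
  f2: (p1, p4, p9) → 97.7909
  f3: (p7, p6, p4) → 28.3377
  f4: (p0, p14, p9) → 53.3075
  f5: (p0, p14, p5) → 64.9391
  f6: (p13, p6, p9) → 57.1328
  f7: (p13, p14, p9) → 17.9994
  f8: (p11, p1, p4) → 43.7092
  f9: (p11, p7, p4) → 90.3222
  f10: (p11, p1, p5) → 16.3225
  f11: (p10, p14, p5) → 87.1074
  f12: (p10, p7, p14) → 41.0096
  f13: (p10, p11, p5) → 37.2224
  f14: (p10, p11, p7) → 39.6919
  f15: (p12, p1, p5) → 20.6869
  f16: (p12, p0, p5) → 41.1377
  f17: (p12, p1, p9) → 96.9404
  f18: (p12, p0, p9) → 76.9140
  f19: (p3, p13, p6) → 10.5133
  f20: (p3, p13, p14) → 28.2722
  f21: (p3, p7, p6) → 8.5624
  f22: (p3, p7, p14) → 24.5856
Σ area = 1087.179

Check V−E+F: 13 − 33 + 22 = 2.


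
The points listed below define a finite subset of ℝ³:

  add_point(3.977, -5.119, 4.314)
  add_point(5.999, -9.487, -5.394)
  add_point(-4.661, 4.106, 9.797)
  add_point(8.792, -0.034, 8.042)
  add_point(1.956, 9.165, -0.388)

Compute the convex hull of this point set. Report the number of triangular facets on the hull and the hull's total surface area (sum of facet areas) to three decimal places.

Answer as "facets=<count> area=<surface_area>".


facets=6 area=467.160

Points on the hull: [0, 1, 2, 3, 4] (5 of 5).

Per-facet area ½‖(b−a)×(c−a)‖:
  f1: (p4, p3, p2) → 82.8304
  f2: (p4, p1, p2) → 129.5346
  f3: (p4, p1, p3) → 116.3479
  f4: (p0, p3, p2) → 53.1063
  f5: (p0, p1, p2) → 49.9095
  f6: (p0, p1, p3) → 35.4311
Σ area = 467.160

Check V−E+F: 5 − 9 + 6 = 2.


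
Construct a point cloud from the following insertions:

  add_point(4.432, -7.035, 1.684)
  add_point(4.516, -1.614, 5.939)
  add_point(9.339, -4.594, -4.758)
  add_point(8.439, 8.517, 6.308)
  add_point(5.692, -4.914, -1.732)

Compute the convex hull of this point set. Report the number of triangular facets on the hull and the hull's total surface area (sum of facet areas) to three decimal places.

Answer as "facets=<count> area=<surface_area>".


5 of the 5 inputs are extreme points: [0, 1, 2, 3, 4].

Triangle areas on the boundary:
  f1: (p1, p2, p0) → 28.3215
  f2: (p1, p3, p2) → 65.3593
  f3: (p4, p2, p0) → 6.2622
  f4: (p4, p3, p2) → 37.4094
  f5: (p4, p1, p0) → 14.4462
  f6: (p4, p1, p3) → 43.0167
Σ area = 194.815

Euler: V−E+F = 5−9+6 = 2.

facets=6 area=194.815


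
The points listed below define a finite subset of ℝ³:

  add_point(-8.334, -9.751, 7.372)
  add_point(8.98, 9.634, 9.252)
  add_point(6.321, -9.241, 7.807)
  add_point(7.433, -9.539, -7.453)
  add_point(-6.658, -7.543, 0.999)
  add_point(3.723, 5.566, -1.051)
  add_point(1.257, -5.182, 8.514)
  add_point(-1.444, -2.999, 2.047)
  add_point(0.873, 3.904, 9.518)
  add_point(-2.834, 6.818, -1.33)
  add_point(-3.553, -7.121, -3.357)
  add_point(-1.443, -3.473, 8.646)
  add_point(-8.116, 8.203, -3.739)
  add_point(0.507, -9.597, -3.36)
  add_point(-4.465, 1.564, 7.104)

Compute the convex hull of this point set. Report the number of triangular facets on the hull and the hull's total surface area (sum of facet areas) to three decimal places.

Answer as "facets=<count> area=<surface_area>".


Points on the hull: [0, 1, 2, 3, 4, 5, 6, 8, 10, 11, 12, 13, 14] (13 of 15).

Area of each hull facet:
  f1: (p12, p8, p1) → 79.2562
  f2: (p2, p3, p0) → 112.1520
  f3: (p2, p3, p1) → 145.7470
  f4: (p2, p8, p1) → 69.4901
  f5: (p10, p12, p3) → 85.6281
  f6: (p14, p8, p0) → 29.7201
  f7: (p14, p12, p0) → 72.3718
  f8: (p14, p12, p8) → 38.9097
  f9: (p5, p3, p1) → 87.8758
  f10: (p5, p12, p1) → 65.0571
  f11: (p5, p12, p3) → 99.0409
  f12: (p6, p2, p0) → 31.6709
  f13: (p6, p2, p8) → 22.3871
  f14: (p13, p3, p0) → 19.0738
  f15: (p13, p10, p3) → 13.0420
  f16: (p4, p12, p0) → 48.0976
  f17: (p4, p10, p12) → 42.8042
  f18: (p4, p13, p0) → 24.2810
  f19: (p4, p13, p10) → 11.3708
  f20: (p11, p8, p0) → 18.3172
  f21: (p11, p6, p0) → 14.5430
  f22: (p11, p6, p8) → 12.0146
Σ area = 1142.851

Check V−E+F: 13 − 33 + 22 = 2.

facets=22 area=1142.851


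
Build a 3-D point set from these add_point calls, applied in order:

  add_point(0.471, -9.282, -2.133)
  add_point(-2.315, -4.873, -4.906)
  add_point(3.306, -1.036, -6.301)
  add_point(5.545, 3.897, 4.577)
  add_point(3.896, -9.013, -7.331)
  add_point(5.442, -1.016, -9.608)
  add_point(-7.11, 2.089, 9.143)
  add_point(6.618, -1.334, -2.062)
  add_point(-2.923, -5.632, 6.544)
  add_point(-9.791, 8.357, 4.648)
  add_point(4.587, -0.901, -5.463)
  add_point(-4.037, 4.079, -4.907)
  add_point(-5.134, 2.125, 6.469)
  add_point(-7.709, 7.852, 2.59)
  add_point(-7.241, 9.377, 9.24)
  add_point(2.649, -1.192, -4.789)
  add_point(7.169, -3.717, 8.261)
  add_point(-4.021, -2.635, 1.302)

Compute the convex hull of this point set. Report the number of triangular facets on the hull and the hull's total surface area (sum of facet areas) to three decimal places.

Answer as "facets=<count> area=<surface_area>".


Hull vertices (14/18): indices [0, 1, 3, 4, 5, 6, 7, 8, 9, 11, 13, 14, 16, 17].

Triangle areas on the boundary:
  f1: (p8, p0, p16) → 51.7393
  f2: (p1, p8, p0) → 29.5443
  f3: (p14, p3, p16) → 58.9811
  f4: (p7, p3, p16) → 35.6795
  f5: (p7, p3, p5) → 22.4497
  f6: (p11, p1, p9) → 48.8281
  f7: (p11, p1, p5) → 43.6625
  f8: (p11, p3, p5) → 75.5747
  f9: (p4, p1, p0) → 18.1510
  f10: (p4, p1, p5) → 31.9469
  f11: (p4, p0, p16) → 39.5682
  f12: (p4, p7, p16) → 47.9108
  f13: (p4, p7, p5) → 31.0579
  f14: (p17, p1, p9) → 34.0271
  f15: (p17, p1, p8) → 17.1445
  f16: (p6, p8, p16) → 46.2892
  f17: (p6, p14, p16) → 51.7394
  f18: (p6, p14, p9) → 19.1343
  f19: (p6, p17, p9) → 39.4237
  f20: (p6, p17, p8) → 27.2075
  f21: (p13, p14, p3) → 47.3089
  f22: (p13, p11, p3) → 59.1941
  f23: (p13, p14, p9) → 7.5989
  f24: (p13, p11, p9) → 5.4008
Σ area = 889.562

Euler characteristic 14−36+24 = 2 ✓

facets=24 area=889.562


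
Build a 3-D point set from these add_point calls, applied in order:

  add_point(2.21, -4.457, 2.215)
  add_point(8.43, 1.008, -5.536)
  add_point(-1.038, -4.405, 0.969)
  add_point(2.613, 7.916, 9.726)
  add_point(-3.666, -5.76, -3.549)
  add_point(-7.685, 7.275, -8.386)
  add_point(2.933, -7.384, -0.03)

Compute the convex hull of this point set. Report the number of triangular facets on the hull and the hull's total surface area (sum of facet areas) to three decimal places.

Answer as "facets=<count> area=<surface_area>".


Extreme-point indices: [0, 1, 2, 3, 4, 5, 6] — 7 of 7 on the boundary.

Triangle areas on the boundary:
  f1: (p3, p1, p5) → 148.1780
  f2: (p3, p6, p1) → 97.2323
  f3: (p4, p1, p5) → 98.2927
  f4: (p4, p6, p1) → 43.7585
  f5: (p4, p2, p6) → 13.6383
  f6: (p4, p3, p5) → 138.2546
  f7: (p4, p2, p3) → 26.0457
  f8: (p0, p3, p6) → 6.6372
  f9: (p0, p2, p6) → 6.5374
  f10: (p0, p2, p3) → 24.6855
Σ area = 603.260

Euler characteristic 7−15+10 = 2 ✓

facets=10 area=603.260


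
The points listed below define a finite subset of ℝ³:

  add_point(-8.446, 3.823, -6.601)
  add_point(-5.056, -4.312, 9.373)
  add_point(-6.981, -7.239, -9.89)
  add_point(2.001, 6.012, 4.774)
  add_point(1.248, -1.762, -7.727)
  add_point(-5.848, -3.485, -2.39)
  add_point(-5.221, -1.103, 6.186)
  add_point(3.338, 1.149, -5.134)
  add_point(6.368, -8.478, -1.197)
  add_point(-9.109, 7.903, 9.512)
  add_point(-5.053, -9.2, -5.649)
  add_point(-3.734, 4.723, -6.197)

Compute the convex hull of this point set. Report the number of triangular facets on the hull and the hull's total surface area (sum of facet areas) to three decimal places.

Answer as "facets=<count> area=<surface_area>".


facets=16 area=904.051

Hull vertices (10/12): indices [0, 1, 2, 3, 4, 7, 8, 9, 10, 11].

Per-facet area ½‖(b−a)×(c−a)‖:
  f1: (p10, p2, p8) → 23.9438
  f2: (p1, p10, p8) → 90.3818
  f3: (p1, p2, p9) → 125.0624
  f4: (p1, p10, p2) → 29.3561
  f5: (p3, p11, p9) → 75.9384
  f6: (p3, p1, p9) → 70.7572
  f7: (p3, p1, p8) → 98.3012
  f8: (p0, p2, p9) → 83.1075
  f9: (p0, p11, p9) → 39.8854
  f10: (p0, p11, p2) → 27.9163
  f11: (p4, p2, p8) → 53.1259
  f12: (p4, p11, p2) → 42.0789
  f13: (p7, p3, p11) → 43.6881
  f14: (p7, p4, p11) → 17.3183
  f15: (p7, p3, p8) → 59.9283
  f16: (p7, p4, p8) → 23.2614
Σ area = 904.051

Check V−E+F: 10 − 24 + 16 = 2.


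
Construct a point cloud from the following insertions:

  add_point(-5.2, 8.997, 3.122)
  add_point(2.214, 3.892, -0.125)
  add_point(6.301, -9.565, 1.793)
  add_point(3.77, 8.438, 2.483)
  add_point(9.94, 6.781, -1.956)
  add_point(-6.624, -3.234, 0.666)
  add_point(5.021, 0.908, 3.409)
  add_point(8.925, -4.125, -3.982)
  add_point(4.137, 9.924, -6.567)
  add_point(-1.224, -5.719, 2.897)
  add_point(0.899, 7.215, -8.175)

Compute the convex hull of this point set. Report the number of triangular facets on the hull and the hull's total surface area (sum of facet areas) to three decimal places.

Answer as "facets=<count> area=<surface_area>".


10 of the 11 inputs are extreme points: [0, 2, 3, 4, 5, 6, 7, 8, 9, 10].

Area of each hull facet:
  f1: (p0, p10, p5) → 78.7662
  f2: (p7, p2, p5) → 60.2153
  f3: (p7, p10, p5) → 102.8501
  f4: (p7, p2, p4) → 39.1628
  f5: (p9, p2, p5) → 12.7482
  f6: (p9, p0, p5) → 38.9193
  f7: (p6, p2, p4) → 44.1584
  f8: (p6, p9, p2) → 37.4276
  f9: (p6, p9, p0) → 59.2273
  f10: (p8, p0, p10) → 29.2322
  f11: (p8, p7, p4) → 43.8155
  f12: (p8, p7, p10) → 32.7642
  f13: (p3, p6, p4) → 28.8070
  f14: (p3, p6, p0) → 33.8361
  f15: (p3, p8, p4) → 29.5824
  f16: (p3, p8, p0) → 41.1437
Σ area = 712.656

Euler characteristic 10−24+16 = 2 ✓

facets=16 area=712.656


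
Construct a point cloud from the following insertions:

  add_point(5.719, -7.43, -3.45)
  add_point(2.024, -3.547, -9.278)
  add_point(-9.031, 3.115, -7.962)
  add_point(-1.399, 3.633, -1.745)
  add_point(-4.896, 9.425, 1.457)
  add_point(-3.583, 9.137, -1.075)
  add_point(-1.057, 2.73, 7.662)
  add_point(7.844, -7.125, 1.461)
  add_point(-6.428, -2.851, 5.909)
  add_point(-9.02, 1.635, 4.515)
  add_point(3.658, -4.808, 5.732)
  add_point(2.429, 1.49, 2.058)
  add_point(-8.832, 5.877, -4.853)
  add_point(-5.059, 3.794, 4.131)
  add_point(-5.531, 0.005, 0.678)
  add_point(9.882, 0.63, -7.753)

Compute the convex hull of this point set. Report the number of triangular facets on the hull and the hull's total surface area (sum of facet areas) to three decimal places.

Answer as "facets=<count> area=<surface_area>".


facets=20 area=843.557

12 of the 16 inputs are extreme points: [0, 1, 2, 4, 5, 6, 7, 8, 9, 10, 12, 15].

Per-facet area ½‖(b−a)×(c−a)‖:
  f1: (p1, p15, p2) → 51.1593
  f2: (p1, p0, p15) → 34.0588
  f3: (p1, p8, p2) → 96.1664
  f4: (p1, p8, p0) → 63.2279
  f5: (p4, p6, p15) → 92.0611
  f6: (p7, p0, p15) → 26.4544
  f7: (p7, p6, p15) → 89.5058
  f8: (p7, p8, p0) → 41.5116
  f9: (p5, p15, p2) → 91.1692
  f10: (p5, p4, p15) → 16.4267
  f11: (p12, p5, p2) → 10.4190
  f12: (p12, p5, p4) → 10.2225
  f13: (p9, p8, p6) → 20.8584
  f14: (p9, p4, p6) → 37.0065
  f15: (p9, p12, p4) → 36.4211
  f16: (p9, p8, p2) → 31.4857
  f17: (p9, p12, p2) → 19.5704
  f18: (p10, p8, p6) → 34.6968
  f19: (p10, p7, p6) → 18.2999
  f20: (p10, p7, p8) → 22.8358
Σ area = 843.557

Euler characteristic 12−30+20 = 2 ✓


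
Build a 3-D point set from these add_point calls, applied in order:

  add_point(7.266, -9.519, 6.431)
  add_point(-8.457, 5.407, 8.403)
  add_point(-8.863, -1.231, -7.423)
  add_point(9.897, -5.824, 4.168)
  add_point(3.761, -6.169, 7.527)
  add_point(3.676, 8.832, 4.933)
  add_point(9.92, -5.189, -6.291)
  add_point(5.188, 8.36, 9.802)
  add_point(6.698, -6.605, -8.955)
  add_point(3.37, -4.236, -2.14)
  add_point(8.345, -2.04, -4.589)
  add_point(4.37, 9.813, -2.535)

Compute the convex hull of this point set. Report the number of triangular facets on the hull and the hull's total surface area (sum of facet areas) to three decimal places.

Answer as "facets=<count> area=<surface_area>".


facets=16 area=1096.669

10 of the 12 inputs are extreme points: [0, 1, 2, 3, 4, 5, 6, 7, 8, 11].

Facet areas (half cross-product norm):
  f1: (p1, p11, p2) → 132.5137
  f2: (p8, p11, p2) → 130.7691
  f3: (p8, p11, p6) → 35.6413
  f4: (p8, p0, p2) → 129.5411
  f5: (p8, p0, p6) → 28.6657
  f6: (p3, p0, p6) → 23.1375
  f7: (p7, p3, p0) → 38.1166
  f8: (p7, p11, p6) → 101.7847
  f9: (p7, p3, p6) → 79.8531
  f10: (p4, p7, p0) → 28.5609
  f11: (p4, p7, p1) → 98.3338
  f12: (p4, p0, p2) → 44.9748
  f13: (p4, p1, p2) → 138.1619
  f14: (p5, p1, p11) → 45.7216
  f15: (p5, p7, p11) → 7.4175
  f16: (p5, p7, p1) → 33.4755
Σ area = 1096.669

Euler characteristic 10−24+16 = 2 ✓


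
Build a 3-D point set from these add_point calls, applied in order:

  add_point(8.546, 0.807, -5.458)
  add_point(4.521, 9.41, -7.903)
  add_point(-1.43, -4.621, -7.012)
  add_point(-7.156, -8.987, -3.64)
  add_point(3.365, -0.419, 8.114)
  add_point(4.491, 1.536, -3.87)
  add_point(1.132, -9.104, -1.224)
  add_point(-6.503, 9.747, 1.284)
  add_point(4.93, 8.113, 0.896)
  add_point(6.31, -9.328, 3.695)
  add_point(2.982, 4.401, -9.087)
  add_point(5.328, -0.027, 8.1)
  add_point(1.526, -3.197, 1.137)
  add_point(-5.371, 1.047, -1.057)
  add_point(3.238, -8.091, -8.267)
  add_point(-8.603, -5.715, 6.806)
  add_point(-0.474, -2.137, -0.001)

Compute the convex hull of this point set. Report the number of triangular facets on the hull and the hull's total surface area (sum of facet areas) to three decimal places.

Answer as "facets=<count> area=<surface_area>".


facets=22 area=1066.850

13 of the 17 inputs are extreme points: [0, 1, 2, 3, 4, 6, 7, 8, 9, 10, 11, 14, 15].

Triangle areas on the boundary:
  f1: (p4, p7, p15) → 96.7421
  f2: (p9, p4, p15) → 67.6295
  f3: (p3, p7, p15) → 91.2417
  f4: (p3, p9, p15) → 79.9114
  f5: (p11, p9, p0) → 66.6864
  f6: (p11, p9, p4) → 10.3143
  f7: (p11, p8, p0) → 55.7004
  f8: (p11, p4, p7) → 13.7613
  f9: (p11, p8, p7) → 62.3949
  f10: (p10, p3, p7) → 126.3920
  f11: (p6, p3, p9) → 14.1432
  f12: (p14, p10, p0) → 40.3540
  f13: (p14, p6, p3) → 32.0334
  f14: (p14, p9, p0) → 63.7185
  f15: (p14, p6, p9) → 23.6493
  f16: (p1, p8, p7) → 51.4151
  f17: (p1, p10, p7) → 38.4939
  f18: (p1, p8, p0) → 40.1481
  f19: (p1, p10, p0) → 20.1239
  f20: (p2, p10, p3) → 19.4610
  f21: (p2, p14, p3) → 22.2956
  f22: (p2, p14, p10) → 30.2401
Σ area = 1066.850

Euler characteristic 13−33+22 = 2 ✓


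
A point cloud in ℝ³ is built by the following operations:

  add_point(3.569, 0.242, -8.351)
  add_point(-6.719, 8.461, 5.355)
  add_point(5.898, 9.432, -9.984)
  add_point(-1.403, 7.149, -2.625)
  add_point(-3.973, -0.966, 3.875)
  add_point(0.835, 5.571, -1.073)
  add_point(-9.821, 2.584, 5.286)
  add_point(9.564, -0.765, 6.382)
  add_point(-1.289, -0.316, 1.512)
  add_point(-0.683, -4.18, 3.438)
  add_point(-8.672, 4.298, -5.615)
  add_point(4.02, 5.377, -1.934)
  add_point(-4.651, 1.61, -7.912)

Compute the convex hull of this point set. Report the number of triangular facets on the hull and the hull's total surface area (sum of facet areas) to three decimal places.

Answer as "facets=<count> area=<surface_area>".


Points on the hull: [0, 1, 2, 6, 7, 9, 10, 12] (8 of 13).

Area of each hull facet:
  f1: (p9, p7, p6) → 55.6549
  f2: (p12, p9, p6) → 71.8727
  f3: (p1, p7, p6) → 62.2551
  f4: (p1, p2, p7) → 162.9801
  f5: (p0, p9, p7) → 73.4180
  f6: (p0, p12, p9) → 52.7655
  f7: (p0, p2, p7) → 76.0492
  f8: (p0, p12, p2) → 39.9723
  f9: (p10, p12, p2) → 33.1050
  f10: (p10, p1, p2) → 95.4747
  f11: (p10, p12, p6) → 26.9321
  f12: (p10, p1, p6) → 36.2987
Σ area = 786.778

Check V−E+F: 8 − 18 + 12 = 2.

facets=12 area=786.778


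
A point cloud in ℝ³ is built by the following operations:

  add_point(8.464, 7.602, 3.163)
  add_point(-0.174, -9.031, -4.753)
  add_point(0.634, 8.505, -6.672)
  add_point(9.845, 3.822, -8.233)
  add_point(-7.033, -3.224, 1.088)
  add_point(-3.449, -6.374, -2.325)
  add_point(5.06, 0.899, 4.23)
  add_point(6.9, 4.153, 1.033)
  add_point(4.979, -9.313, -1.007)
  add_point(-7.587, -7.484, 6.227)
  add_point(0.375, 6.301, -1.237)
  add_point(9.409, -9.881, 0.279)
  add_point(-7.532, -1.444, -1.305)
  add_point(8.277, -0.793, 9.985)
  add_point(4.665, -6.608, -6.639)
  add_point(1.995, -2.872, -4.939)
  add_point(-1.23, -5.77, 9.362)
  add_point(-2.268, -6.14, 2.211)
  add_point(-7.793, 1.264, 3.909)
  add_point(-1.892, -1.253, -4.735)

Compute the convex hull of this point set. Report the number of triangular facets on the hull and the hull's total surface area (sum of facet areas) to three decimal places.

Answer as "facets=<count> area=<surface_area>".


Points on the hull: [0, 1, 2, 3, 9, 10, 11, 12, 13, 14, 16, 18, 19] (13 of 20).

Facet areas (half cross-product norm):
  f1: (p13, p11, p3) → 105.6635
  f2: (p0, p13, p18) → 89.3591
  f3: (p0, p13, p3) → 61.1477
  f4: (p16, p13, p18) → 57.4052
  f5: (p16, p13, p11) → 68.8006
  f6: (p2, p0, p3) → 58.3681
  f7: (p14, p11, p3) → 51.9072
  f8: (p14, p1, p11) → 25.7826
  f9: (p14, p2, p3) → 61.4133
  f10: (p14, p2, p1) → 43.9897
  f11: (p9, p1, p11) → 71.9003
  f12: (p9, p16, p11) → 50.6801
  f13: (p9, p16, p18) → 32.8494
  f14: (p12, p2, p18) → 40.9760
  f15: (p12, p9, p18) → 25.9725
  f16: (p12, p9, p1) → 52.7786
  f17: (p10, p0, p18) → 44.0347
  f18: (p10, p2, p18) → 24.4443
  f19: (p10, p2, p0) → 25.6000
  f20: (p19, p2, p1) → 19.8045
  f21: (p19, p12, p1) → 25.9748
  f22: (p19, p12, p2) → 31.9246
Σ area = 1070.777

Check V−E+F: 13 − 33 + 22 = 2.

facets=22 area=1070.777


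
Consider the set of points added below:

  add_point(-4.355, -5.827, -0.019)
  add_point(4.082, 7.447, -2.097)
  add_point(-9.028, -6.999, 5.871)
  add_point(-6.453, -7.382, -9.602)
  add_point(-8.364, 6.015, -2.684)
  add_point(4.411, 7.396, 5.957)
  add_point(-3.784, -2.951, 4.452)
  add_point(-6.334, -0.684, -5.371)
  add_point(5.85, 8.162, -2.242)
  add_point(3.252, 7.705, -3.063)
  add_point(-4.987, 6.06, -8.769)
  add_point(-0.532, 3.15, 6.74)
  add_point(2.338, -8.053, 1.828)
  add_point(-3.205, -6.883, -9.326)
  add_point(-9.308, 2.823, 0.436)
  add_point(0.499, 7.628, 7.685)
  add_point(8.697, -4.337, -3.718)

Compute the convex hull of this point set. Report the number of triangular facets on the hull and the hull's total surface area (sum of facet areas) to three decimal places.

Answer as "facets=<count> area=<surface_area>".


Hull vertices (12/17): indices [2, 3, 4, 5, 8, 10, 11, 12, 13, 14, 15, 16].

Triangle areas on the boundary:
  f1: (p2, p15, p14) → 73.5498
  f2: (p3, p2, p14) → 78.5873
  f3: (p5, p8, p16) → 53.8329
  f4: (p5, p15, p8) → 14.9745
  f5: (p4, p3, p14) → 33.2886
  f6: (p4, p15, p14) → 29.8843
  f7: (p4, p15, p8) → 72.5646
  f8: (p10, p8, p16) → 82.7022
  f9: (p10, p4, p8) → 44.5989
  f10: (p10, p4, p3) → 47.1401
  f11: (p12, p5, p16) → 70.4059
  f12: (p12, p3, p2) → 83.0603
  f13: (p13, p10, p16) → 87.3069
  f14: (p13, p10, p3) → 21.5579
  f15: (p13, p12, p16) → 55.5541
  f16: (p13, p12, p3) → 17.9009
  f17: (p11, p5, p15) → 10.0232
  f18: (p11, p12, p5) → 38.4966
  f19: (p11, p2, p15) → 14.5267
  f20: (p11, p12, p2) → 68.9526
Σ area = 998.908

Euler characteristic 12−30+20 = 2 ✓

facets=20 area=998.908


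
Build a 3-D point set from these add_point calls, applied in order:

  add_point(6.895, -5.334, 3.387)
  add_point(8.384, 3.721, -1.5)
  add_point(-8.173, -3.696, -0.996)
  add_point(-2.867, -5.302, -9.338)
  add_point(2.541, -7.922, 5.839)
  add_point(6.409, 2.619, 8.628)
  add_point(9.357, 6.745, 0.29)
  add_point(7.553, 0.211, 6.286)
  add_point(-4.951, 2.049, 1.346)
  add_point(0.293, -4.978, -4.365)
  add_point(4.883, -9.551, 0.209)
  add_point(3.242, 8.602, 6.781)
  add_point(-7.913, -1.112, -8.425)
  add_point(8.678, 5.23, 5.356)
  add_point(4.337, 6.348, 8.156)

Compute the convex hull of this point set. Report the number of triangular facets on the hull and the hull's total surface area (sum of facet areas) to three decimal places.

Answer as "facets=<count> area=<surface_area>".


facets=24 area=787.727

Hull vertices (14/15): indices [0, 1, 2, 3, 4, 5, 6, 7, 8, 10, 11, 12, 13, 14].

Per-facet area ½‖(b−a)×(c−a)‖:
  f1: (p3, p10, p2) → 63.1982
  f2: (p12, p3, p2) → 26.0215
  f3: (p12, p3, p6) → 65.1460
  f4: (p1, p3, p6) → 14.5845
  f5: (p1, p3, p10) → 87.0440
  f6: (p4, p10, p2) → 42.1391
  f7: (p0, p1, p6) → 16.0764
  f8: (p0, p1, p10) → 26.4272
  f9: (p0, p4, p10) → 14.7479
  f10: (p11, p12, p6) → 93.5216
  f11: (p13, p0, p6) → 28.8089
  f12: (p13, p11, p6) → 17.2267
  f13: (p8, p12, p2) → 27.4949
  f14: (p8, p11, p12) → 39.7720
  f15: (p7, p13, p5) → 8.2115
  f16: (p7, p13, p0) → 10.1487
  f17: (p7, p4, p5) → 15.2465
  f18: (p7, p0, p4) → 16.9660
  f19: (p14, p13, p5) → 9.6741
  f20: (p14, p13, p11) → 7.3571
  f21: (p14, p8, p11) → 16.8657
  f22: (p14, p4, p5) → 19.7937
  f23: (p14, p4, p2) → 96.7341
  f24: (p14, p8, p2) → 24.5211
Σ area = 787.727

Euler characteristic 14−36+24 = 2 ✓
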